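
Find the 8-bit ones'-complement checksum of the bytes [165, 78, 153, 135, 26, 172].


Sum = 729 mod 256 = 217
Complement = 38

38


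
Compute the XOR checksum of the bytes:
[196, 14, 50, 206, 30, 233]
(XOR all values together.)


XOR chain: 196 ^ 14 ^ 50 ^ 206 ^ 30 ^ 233 = 193

193


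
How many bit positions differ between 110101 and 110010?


XOR: 000111
Count of 1s: 3

3


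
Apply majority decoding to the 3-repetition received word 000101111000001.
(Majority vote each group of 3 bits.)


Groups: 000, 101, 111, 000, 001
Majority votes: 01100

01100


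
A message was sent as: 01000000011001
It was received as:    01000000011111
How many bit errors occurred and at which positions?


XOR: 00000000000110

2 error(s) at position(s): 11, 12


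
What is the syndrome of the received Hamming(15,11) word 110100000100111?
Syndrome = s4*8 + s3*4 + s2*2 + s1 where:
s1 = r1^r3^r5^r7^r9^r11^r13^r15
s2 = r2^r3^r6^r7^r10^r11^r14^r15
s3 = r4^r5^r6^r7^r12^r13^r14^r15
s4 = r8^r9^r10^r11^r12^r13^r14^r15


s1=1, s2=0, s3=0, s4=0

Syndrome = 1 (error at position 1)


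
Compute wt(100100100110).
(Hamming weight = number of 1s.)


Counting 1s in 100100100110

5


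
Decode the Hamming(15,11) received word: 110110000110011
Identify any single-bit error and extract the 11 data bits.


Syndrome = 2: error at position 2

Data: 01000110011 (corrected bit 2)


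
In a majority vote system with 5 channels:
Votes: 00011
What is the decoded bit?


Ones: 2 out of 5
Threshold: 3

0 (2/5 voted 1)


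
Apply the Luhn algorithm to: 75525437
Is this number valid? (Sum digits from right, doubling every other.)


Luhn sum = 31
31 mod 10 = 1

Invalid (Luhn sum mod 10 = 1)


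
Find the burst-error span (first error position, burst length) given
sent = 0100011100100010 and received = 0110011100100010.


XOR: 0010000000000000

Burst at position 2, length 1


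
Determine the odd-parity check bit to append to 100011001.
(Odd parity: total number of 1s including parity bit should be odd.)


Number of 1s in data: 4
Parity bit: 1

1


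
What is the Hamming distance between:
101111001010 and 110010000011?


XOR: 011101001001
Count of 1s: 6

6


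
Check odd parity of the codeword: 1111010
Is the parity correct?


Number of 1s: 5

Yes, parity is correct (5 ones)


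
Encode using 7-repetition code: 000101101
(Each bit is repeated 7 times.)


Each bit -> 7 copies

000000000000000000000111111100000001111111111111100000001111111


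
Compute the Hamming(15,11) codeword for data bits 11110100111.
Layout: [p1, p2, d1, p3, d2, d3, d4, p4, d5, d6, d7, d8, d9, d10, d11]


Parity bits: p1=1, p2=0, p3=0, p4=0

101011100100111


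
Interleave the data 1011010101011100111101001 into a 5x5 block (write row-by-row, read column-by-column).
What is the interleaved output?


Matrix:
  10110
  10101
  01110
  01111
  01001
Read columns: 1100000111111101011001011

1100000111111101011001011


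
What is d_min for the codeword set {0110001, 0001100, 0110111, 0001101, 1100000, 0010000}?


Comparing all pairs, minimum distance: 1
Can detect 0 errors, correct 0 errors

1


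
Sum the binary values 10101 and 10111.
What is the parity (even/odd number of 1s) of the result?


10101 = 21
10111 = 23
Sum = 44 = 101100
1s count = 3

odd parity (3 ones in 101100)


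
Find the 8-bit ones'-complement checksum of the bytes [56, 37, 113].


Sum = 206 mod 256 = 206
Complement = 49

49


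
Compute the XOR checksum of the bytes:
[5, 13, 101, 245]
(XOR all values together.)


XOR chain: 5 ^ 13 ^ 101 ^ 245 = 152

152


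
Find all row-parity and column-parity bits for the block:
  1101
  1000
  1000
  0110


Row parities: 1110
Column parities: 1011

Row P: 1110, Col P: 1011, Corner: 1


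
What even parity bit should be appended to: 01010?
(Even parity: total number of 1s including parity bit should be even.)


Number of 1s in data: 2
Parity bit: 0

0


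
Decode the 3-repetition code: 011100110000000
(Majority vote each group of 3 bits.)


Groups: 011, 100, 110, 000, 000
Majority votes: 10100

10100


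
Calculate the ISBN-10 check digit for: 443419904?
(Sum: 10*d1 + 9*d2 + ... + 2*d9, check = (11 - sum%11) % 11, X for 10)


Weighted sum: 223
223 mod 11 = 3

Check digit: 8


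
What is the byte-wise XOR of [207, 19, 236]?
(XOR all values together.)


XOR chain: 207 ^ 19 ^ 236 = 48

48


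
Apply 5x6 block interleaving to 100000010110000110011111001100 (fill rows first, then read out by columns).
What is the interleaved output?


Matrix:
  100000
  010110
  000110
  011111
  001100
Read columns: 100000101000011011110111000010

100000101000011011110111000010


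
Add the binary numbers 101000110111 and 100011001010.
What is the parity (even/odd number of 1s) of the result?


101000110111 = 2615
100011001010 = 2250
Sum = 4865 = 1001100000001
1s count = 4

even parity (4 ones in 1001100000001)


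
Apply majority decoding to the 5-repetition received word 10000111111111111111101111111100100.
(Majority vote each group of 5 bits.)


Groups: 10000, 11111, 11111, 11111, 10111, 11111, 00100
Majority votes: 0111110

0111110


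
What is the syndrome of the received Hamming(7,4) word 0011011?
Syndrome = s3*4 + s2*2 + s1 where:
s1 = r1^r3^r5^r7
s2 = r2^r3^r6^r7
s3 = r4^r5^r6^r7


s1=0, s2=1, s3=1

Syndrome = 6 (error at position 6)


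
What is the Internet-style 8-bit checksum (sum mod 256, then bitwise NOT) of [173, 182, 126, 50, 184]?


Sum = 715 mod 256 = 203
Complement = 52

52


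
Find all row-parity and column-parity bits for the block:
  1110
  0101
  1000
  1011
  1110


Row parities: 10111
Column parities: 0110

Row P: 10111, Col P: 0110, Corner: 0


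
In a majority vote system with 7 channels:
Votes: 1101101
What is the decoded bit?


Ones: 5 out of 7
Threshold: 4

1 (5/7 voted 1)


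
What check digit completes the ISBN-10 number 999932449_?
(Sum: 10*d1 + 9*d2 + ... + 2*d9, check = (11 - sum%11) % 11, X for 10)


Weighted sum: 380
380 mod 11 = 6

Check digit: 5


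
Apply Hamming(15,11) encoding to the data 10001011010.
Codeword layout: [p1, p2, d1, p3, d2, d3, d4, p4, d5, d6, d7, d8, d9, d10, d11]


Parity bits: p1=1, p2=1, p3=0, p4=0

111000001011010


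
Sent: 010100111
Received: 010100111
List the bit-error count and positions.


XOR: 000000000

0 errors (received matches sent)


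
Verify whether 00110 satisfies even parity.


Number of 1s: 2

Yes, parity is correct (2 ones)


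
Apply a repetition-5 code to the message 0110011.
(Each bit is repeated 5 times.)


Each bit -> 5 copies

00000111111111100000000001111111111


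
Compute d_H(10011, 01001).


XOR: 11010
Count of 1s: 3

3


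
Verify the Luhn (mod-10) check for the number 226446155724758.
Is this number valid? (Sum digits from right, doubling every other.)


Luhn sum = 65
65 mod 10 = 5

Invalid (Luhn sum mod 10 = 5)


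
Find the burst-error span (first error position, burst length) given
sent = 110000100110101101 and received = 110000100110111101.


XOR: 000000000000010000

Burst at position 13, length 1


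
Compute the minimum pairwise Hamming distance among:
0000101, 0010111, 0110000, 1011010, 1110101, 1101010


Comparing all pairs, minimum distance: 2
Can detect 1 errors, correct 0 errors

2


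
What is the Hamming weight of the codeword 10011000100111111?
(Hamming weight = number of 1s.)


Counting 1s in 10011000100111111

10


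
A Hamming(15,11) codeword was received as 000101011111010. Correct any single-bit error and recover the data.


Syndrome = 0: no error detected

Data: 00101111010 (no errors)


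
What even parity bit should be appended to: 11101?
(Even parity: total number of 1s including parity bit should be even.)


Number of 1s in data: 4
Parity bit: 0

0


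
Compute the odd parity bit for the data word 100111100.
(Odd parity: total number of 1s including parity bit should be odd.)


Number of 1s in data: 5
Parity bit: 0

0


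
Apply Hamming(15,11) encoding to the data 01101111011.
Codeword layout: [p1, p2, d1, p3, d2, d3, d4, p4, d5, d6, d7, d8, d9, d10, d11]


Parity bits: p1=0, p2=1, p3=1, p4=0

010111001111011


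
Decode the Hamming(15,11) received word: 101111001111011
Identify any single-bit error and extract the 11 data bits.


Syndrome = 0: no error detected

Data: 11101111011 (no errors)


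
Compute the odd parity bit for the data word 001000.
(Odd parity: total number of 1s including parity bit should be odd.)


Number of 1s in data: 1
Parity bit: 0

0


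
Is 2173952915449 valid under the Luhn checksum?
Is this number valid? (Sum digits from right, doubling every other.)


Luhn sum = 61
61 mod 10 = 1

Invalid (Luhn sum mod 10 = 1)


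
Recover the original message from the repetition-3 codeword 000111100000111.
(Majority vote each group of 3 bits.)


Groups: 000, 111, 100, 000, 111
Majority votes: 01001

01001


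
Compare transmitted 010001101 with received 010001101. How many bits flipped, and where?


XOR: 000000000

0 errors (received matches sent)


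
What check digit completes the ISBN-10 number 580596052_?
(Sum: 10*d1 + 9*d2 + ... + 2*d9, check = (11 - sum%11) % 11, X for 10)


Weighted sum: 260
260 mod 11 = 7

Check digit: 4


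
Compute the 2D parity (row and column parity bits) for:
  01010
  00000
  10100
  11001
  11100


Row parities: 00011
Column parities: 11011

Row P: 00011, Col P: 11011, Corner: 0


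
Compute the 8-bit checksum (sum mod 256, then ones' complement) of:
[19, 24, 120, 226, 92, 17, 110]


Sum = 608 mod 256 = 96
Complement = 159

159


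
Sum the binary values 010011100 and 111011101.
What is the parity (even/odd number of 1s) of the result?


010011100 = 156
111011101 = 477
Sum = 633 = 1001111001
1s count = 6

even parity (6 ones in 1001111001)


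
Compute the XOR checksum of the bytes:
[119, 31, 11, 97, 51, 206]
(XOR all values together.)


XOR chain: 119 ^ 31 ^ 11 ^ 97 ^ 51 ^ 206 = 255

255


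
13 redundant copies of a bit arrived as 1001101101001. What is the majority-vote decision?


Ones: 7 out of 13
Threshold: 7

1 (7/13 voted 1)


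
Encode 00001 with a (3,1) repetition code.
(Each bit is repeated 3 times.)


Each bit -> 3 copies

000000000000111


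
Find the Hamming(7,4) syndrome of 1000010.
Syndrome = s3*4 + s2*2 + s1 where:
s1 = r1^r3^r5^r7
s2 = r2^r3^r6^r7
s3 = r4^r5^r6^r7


s1=1, s2=1, s3=1

Syndrome = 7 (error at position 7)


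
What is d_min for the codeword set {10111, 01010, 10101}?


Comparing all pairs, minimum distance: 1
Can detect 0 errors, correct 0 errors

1


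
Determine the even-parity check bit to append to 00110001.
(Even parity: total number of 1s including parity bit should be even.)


Number of 1s in data: 3
Parity bit: 1

1


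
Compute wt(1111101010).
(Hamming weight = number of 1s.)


Counting 1s in 1111101010

7


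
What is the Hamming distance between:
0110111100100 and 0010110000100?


XOR: 0100001100000
Count of 1s: 3

3


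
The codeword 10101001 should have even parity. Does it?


Number of 1s: 4

Yes, parity is correct (4 ones)


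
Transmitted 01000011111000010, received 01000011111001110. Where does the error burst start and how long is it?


XOR: 00000000000001100

Burst at position 13, length 2


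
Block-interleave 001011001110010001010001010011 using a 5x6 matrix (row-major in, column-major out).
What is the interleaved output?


Matrix:
  001011
  001110
  010001
  010001
  010011
Read columns: 000000011111000010001100110111

000000011111000010001100110111


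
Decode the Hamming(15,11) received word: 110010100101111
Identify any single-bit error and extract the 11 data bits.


Syndrome = 11: error at position 11

Data: 01010111111 (corrected bit 11)


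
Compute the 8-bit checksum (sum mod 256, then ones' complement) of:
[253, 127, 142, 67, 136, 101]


Sum = 826 mod 256 = 58
Complement = 197

197


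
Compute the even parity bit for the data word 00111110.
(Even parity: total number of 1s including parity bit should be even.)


Number of 1s in data: 5
Parity bit: 1

1


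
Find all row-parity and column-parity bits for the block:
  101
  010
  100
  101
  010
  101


Row parities: 011010
Column parities: 001

Row P: 011010, Col P: 001, Corner: 1


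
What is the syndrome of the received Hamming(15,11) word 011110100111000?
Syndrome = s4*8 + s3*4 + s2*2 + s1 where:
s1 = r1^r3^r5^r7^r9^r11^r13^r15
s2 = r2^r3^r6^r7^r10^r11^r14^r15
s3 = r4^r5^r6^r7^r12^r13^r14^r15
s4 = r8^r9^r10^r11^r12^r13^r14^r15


s1=0, s2=1, s3=0, s4=1

Syndrome = 10 (error at position 10)


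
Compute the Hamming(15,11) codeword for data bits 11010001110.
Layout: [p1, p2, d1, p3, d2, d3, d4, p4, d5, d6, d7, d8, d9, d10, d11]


Parity bits: p1=0, p2=1, p3=1, p4=1

011110110001110


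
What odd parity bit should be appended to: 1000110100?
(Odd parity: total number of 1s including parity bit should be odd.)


Number of 1s in data: 4
Parity bit: 1

1


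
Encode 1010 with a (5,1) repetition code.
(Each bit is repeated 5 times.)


Each bit -> 5 copies

11111000001111100000


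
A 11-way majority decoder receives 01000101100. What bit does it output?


Ones: 4 out of 11
Threshold: 6

0 (4/11 voted 1)


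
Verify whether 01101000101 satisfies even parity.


Number of 1s: 5

No, parity error (5 ones)


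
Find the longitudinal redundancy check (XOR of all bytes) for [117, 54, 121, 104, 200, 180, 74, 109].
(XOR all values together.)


XOR chain: 117 ^ 54 ^ 121 ^ 104 ^ 200 ^ 180 ^ 74 ^ 109 = 9

9


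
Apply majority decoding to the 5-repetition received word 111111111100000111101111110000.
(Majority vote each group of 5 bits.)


Groups: 11111, 11111, 00000, 11110, 11111, 10000
Majority votes: 110110

110110


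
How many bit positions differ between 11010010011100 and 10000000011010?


XOR: 01010010000110
Count of 1s: 5

5


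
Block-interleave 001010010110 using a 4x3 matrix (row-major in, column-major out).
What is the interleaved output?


Matrix:
  001
  010
  010
  110
Read columns: 000101111000

000101111000


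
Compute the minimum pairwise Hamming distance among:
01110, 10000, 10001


Comparing all pairs, minimum distance: 1
Can detect 0 errors, correct 0 errors

1


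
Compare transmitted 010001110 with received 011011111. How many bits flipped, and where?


XOR: 001010001

3 error(s) at position(s): 2, 4, 8


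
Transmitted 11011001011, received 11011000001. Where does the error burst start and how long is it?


XOR: 00000001010

Burst at position 7, length 3


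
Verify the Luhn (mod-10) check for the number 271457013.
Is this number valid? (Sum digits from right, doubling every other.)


Luhn sum = 31
31 mod 10 = 1

Invalid (Luhn sum mod 10 = 1)


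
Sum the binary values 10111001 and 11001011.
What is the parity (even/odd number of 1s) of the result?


10111001 = 185
11001011 = 203
Sum = 388 = 110000100
1s count = 3

odd parity (3 ones in 110000100)


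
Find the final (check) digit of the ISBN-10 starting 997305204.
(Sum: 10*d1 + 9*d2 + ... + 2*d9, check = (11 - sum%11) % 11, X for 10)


Weighted sum: 289
289 mod 11 = 3

Check digit: 8


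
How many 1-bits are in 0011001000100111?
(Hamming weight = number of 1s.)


Counting 1s in 0011001000100111

7


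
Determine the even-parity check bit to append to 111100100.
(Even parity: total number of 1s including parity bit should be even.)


Number of 1s in data: 5
Parity bit: 1

1


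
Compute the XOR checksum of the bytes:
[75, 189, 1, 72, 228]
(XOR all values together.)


XOR chain: 75 ^ 189 ^ 1 ^ 72 ^ 228 = 91

91


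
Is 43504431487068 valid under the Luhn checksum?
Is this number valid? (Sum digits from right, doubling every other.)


Luhn sum = 63
63 mod 10 = 3

Invalid (Luhn sum mod 10 = 3)


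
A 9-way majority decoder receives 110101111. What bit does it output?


Ones: 7 out of 9
Threshold: 5

1 (7/9 voted 1)


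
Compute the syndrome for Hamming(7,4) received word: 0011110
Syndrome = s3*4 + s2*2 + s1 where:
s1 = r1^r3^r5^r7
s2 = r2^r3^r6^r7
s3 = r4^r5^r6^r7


s1=0, s2=0, s3=1

Syndrome = 4 (error at position 4)


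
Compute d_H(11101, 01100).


XOR: 10001
Count of 1s: 2

2


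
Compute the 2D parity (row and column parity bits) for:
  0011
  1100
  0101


Row parities: 000
Column parities: 1010

Row P: 000, Col P: 1010, Corner: 0


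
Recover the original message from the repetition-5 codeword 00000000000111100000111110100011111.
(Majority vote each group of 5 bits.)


Groups: 00000, 00000, 01111, 00000, 11111, 01000, 11111
Majority votes: 0010101

0010101


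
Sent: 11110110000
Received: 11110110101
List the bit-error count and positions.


XOR: 00000000101

2 error(s) at position(s): 8, 10


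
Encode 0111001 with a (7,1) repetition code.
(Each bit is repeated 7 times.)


Each bit -> 7 copies

0000000111111111111111111111000000000000001111111


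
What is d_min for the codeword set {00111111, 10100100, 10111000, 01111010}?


Comparing all pairs, minimum distance: 3
Can detect 2 errors, correct 1 errors

3


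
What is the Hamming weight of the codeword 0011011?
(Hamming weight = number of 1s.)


Counting 1s in 0011011

4


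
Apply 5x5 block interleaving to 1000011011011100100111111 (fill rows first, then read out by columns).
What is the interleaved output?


Matrix:
  10000
  11011
  01110
  01001
  11111
Read columns: 1100101111001010110101011

1100101111001010110101011


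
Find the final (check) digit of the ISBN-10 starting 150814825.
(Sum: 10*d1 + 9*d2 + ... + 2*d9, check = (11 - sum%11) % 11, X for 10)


Weighted sum: 185
185 mod 11 = 9

Check digit: 2


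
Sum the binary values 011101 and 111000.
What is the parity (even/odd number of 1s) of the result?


011101 = 29
111000 = 56
Sum = 85 = 1010101
1s count = 4

even parity (4 ones in 1010101)


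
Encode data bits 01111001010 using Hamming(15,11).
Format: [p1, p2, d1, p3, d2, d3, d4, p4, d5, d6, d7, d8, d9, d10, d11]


Parity bits: p1=1, p2=1, p3=1, p4=1

110111111001010


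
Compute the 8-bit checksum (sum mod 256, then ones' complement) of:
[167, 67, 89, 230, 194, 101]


Sum = 848 mod 256 = 80
Complement = 175

175


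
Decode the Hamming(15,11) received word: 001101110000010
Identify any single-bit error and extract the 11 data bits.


Syndrome = 0: no error detected

Data: 10110000010 (no errors)


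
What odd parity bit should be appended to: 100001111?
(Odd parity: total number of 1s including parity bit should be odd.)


Number of 1s in data: 5
Parity bit: 0

0


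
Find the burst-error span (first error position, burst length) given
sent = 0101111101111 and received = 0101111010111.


XOR: 0000000111000

Burst at position 7, length 3


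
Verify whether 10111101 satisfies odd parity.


Number of 1s: 6

No, parity error (6 ones)


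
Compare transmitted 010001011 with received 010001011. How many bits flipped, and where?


XOR: 000000000

0 errors (received matches sent)


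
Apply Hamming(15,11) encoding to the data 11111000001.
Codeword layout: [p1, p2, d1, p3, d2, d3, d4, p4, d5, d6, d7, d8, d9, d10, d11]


Parity bits: p1=1, p2=0, p3=0, p4=0

101011101000001


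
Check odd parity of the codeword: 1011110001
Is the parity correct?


Number of 1s: 6

No, parity error (6 ones)


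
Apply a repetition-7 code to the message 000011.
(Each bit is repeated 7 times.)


Each bit -> 7 copies

000000000000000000000000000011111111111111


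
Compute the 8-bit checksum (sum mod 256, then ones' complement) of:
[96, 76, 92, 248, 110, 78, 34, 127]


Sum = 861 mod 256 = 93
Complement = 162

162


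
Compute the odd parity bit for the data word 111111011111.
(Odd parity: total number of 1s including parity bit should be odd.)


Number of 1s in data: 11
Parity bit: 0

0


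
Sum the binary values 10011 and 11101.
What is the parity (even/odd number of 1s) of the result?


10011 = 19
11101 = 29
Sum = 48 = 110000
1s count = 2

even parity (2 ones in 110000)


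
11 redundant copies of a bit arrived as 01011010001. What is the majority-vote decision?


Ones: 5 out of 11
Threshold: 6

0 (5/11 voted 1)


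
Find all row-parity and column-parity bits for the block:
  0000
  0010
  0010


Row parities: 011
Column parities: 0000

Row P: 011, Col P: 0000, Corner: 0


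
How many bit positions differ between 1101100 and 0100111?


XOR: 1001011
Count of 1s: 4

4


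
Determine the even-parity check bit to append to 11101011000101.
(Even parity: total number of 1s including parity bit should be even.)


Number of 1s in data: 8
Parity bit: 0

0


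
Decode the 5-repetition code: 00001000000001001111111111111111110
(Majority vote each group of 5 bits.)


Groups: 00001, 00000, 00010, 01111, 11111, 11111, 11110
Majority votes: 0001111

0001111


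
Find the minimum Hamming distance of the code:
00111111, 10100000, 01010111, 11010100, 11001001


Comparing all pairs, minimum distance: 3
Can detect 2 errors, correct 1 errors

3


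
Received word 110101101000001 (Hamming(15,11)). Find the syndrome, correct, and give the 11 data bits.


Syndrome = 0: no error detected

Data: 00111000001 (no errors)


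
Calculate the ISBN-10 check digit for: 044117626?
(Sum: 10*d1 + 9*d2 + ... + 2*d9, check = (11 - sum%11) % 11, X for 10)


Weighted sum: 158
158 mod 11 = 4

Check digit: 7


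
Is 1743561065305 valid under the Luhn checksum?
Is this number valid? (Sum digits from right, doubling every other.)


Luhn sum = 40
40 mod 10 = 0

Valid (Luhn sum mod 10 = 0)


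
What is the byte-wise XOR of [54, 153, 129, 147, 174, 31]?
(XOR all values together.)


XOR chain: 54 ^ 153 ^ 129 ^ 147 ^ 174 ^ 31 = 12

12


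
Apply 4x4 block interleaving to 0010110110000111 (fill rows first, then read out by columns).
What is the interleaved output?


Matrix:
  0010
  1101
  1000
  0111
Read columns: 0110010110010101

0110010110010101


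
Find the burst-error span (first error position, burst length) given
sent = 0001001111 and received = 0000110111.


XOR: 0001111000

Burst at position 3, length 4


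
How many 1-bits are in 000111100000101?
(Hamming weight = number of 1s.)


Counting 1s in 000111100000101

6


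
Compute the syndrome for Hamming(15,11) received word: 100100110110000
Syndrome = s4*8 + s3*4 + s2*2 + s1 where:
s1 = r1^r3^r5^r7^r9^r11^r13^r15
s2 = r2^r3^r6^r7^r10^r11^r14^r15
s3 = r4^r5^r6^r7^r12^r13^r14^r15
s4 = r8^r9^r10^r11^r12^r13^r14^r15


s1=1, s2=1, s3=0, s4=1

Syndrome = 11 (error at position 11)


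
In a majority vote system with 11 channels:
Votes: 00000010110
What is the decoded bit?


Ones: 3 out of 11
Threshold: 6

0 (3/11 voted 1)


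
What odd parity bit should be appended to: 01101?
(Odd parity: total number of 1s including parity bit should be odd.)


Number of 1s in data: 3
Parity bit: 0

0


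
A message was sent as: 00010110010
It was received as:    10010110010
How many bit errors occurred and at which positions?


XOR: 10000000000

1 error(s) at position(s): 0


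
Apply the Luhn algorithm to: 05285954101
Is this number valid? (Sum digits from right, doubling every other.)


Luhn sum = 39
39 mod 10 = 9

Invalid (Luhn sum mod 10 = 9)


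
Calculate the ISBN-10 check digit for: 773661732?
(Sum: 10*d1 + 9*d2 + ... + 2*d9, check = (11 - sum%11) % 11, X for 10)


Weighted sum: 281
281 mod 11 = 6

Check digit: 5


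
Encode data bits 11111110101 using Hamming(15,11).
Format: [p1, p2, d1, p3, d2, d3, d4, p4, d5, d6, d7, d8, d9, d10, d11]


Parity bits: p1=1, p2=0, p3=1, p4=1

101111111110101


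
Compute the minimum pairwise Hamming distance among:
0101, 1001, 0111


Comparing all pairs, minimum distance: 1
Can detect 0 errors, correct 0 errors

1


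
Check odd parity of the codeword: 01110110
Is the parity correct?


Number of 1s: 5

Yes, parity is correct (5 ones)


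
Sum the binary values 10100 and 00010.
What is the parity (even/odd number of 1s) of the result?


10100 = 20
00010 = 2
Sum = 22 = 10110
1s count = 3

odd parity (3 ones in 10110)


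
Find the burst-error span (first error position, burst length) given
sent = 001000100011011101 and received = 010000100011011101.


XOR: 011000000000000000

Burst at position 1, length 2


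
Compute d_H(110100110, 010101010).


XOR: 100001100
Count of 1s: 3

3


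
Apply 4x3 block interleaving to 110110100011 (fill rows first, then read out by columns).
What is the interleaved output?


Matrix:
  110
  110
  100
  011
Read columns: 111011010001

111011010001


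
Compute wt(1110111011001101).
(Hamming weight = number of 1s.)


Counting 1s in 1110111011001101

11


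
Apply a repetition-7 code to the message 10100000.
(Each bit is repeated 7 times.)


Each bit -> 7 copies

11111110000000111111100000000000000000000000000000000000


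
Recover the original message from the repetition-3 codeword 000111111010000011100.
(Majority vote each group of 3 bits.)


Groups: 000, 111, 111, 010, 000, 011, 100
Majority votes: 0110010

0110010


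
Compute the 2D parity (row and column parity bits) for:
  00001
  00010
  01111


Row parities: 110
Column parities: 01100

Row P: 110, Col P: 01100, Corner: 0


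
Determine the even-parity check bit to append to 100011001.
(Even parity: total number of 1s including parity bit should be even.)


Number of 1s in data: 4
Parity bit: 0

0


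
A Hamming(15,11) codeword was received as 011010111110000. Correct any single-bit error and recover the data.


Syndrome = 3: error at position 3

Data: 01011110000 (corrected bit 3)


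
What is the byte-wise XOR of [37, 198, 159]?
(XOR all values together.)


XOR chain: 37 ^ 198 ^ 159 = 124

124


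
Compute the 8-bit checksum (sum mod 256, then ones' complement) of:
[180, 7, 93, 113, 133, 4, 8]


Sum = 538 mod 256 = 26
Complement = 229

229


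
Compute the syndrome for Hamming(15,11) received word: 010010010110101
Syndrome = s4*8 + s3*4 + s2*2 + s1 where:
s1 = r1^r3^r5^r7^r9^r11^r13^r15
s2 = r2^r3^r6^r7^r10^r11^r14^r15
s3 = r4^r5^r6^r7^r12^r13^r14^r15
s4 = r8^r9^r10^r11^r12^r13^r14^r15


s1=0, s2=0, s3=1, s4=1

Syndrome = 12 (error at position 12)


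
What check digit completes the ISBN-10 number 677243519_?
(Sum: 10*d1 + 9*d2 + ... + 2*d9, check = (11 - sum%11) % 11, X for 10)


Weighted sum: 273
273 mod 11 = 9

Check digit: 2


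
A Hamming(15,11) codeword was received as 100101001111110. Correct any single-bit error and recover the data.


Syndrome = 4: error at position 4

Data: 00101111110 (corrected bit 4)


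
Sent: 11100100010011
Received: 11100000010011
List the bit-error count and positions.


XOR: 00000100000000

1 error(s) at position(s): 5


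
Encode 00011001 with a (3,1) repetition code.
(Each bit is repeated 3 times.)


Each bit -> 3 copies

000000000111111000000111


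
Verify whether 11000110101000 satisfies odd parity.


Number of 1s: 6

No, parity error (6 ones)


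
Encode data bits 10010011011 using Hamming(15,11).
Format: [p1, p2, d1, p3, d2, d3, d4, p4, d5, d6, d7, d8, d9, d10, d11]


Parity bits: p1=0, p2=1, p3=0, p4=0

011000100011011


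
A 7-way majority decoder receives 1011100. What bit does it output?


Ones: 4 out of 7
Threshold: 4

1 (4/7 voted 1)


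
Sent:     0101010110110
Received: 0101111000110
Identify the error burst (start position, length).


XOR: 0000101110000

Burst at position 4, length 5


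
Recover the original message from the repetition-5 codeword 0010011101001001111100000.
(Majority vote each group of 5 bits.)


Groups: 00100, 11101, 00100, 11111, 00000
Majority votes: 01010

01010


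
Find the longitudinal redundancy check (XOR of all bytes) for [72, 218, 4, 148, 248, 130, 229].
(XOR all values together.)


XOR chain: 72 ^ 218 ^ 4 ^ 148 ^ 248 ^ 130 ^ 229 = 157

157


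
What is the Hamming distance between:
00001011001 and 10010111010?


XOR: 10011100011
Count of 1s: 6

6


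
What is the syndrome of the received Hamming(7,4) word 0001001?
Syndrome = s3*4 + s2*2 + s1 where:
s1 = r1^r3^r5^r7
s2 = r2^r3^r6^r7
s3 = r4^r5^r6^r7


s1=1, s2=1, s3=0

Syndrome = 3 (error at position 3)


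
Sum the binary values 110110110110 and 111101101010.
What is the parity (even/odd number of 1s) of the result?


110110110110 = 3510
111101101010 = 3946
Sum = 7456 = 1110100100000
1s count = 5

odd parity (5 ones in 1110100100000)


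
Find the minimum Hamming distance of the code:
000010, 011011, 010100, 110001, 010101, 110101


Comparing all pairs, minimum distance: 1
Can detect 0 errors, correct 0 errors

1


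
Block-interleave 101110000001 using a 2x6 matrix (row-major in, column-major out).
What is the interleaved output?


Matrix:
  101110
  000001
Read columns: 100010101001

100010101001


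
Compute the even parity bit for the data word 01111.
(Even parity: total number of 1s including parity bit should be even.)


Number of 1s in data: 4
Parity bit: 0

0


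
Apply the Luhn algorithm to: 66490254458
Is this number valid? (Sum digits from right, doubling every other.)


Luhn sum = 52
52 mod 10 = 2

Invalid (Luhn sum mod 10 = 2)


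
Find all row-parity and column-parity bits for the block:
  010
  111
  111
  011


Row parities: 1110
Column parities: 001

Row P: 1110, Col P: 001, Corner: 1


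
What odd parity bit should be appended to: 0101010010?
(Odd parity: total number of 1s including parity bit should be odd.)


Number of 1s in data: 4
Parity bit: 1

1


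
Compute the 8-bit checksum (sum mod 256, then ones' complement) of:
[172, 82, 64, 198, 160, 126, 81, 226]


Sum = 1109 mod 256 = 85
Complement = 170

170


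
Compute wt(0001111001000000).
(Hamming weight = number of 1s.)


Counting 1s in 0001111001000000

5


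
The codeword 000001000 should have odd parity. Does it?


Number of 1s: 1

Yes, parity is correct (1 ones)


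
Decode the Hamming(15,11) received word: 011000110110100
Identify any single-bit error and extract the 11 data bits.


Syndrome = 2: error at position 2

Data: 10010110100 (corrected bit 2)


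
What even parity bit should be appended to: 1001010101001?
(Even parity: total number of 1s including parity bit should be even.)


Number of 1s in data: 6
Parity bit: 0

0


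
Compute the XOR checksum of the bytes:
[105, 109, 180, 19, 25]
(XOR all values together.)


XOR chain: 105 ^ 109 ^ 180 ^ 19 ^ 25 = 186

186


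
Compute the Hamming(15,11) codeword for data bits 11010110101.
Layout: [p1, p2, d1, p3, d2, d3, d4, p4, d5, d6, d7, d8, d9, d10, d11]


Parity bits: p1=0, p2=1, p3=0, p4=0

011010100110101


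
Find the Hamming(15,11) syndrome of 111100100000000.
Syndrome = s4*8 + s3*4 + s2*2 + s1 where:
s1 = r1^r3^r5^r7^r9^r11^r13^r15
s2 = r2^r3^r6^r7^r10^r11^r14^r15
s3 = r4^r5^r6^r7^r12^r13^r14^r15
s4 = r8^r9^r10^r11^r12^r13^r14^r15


s1=1, s2=1, s3=0, s4=0

Syndrome = 3 (error at position 3)


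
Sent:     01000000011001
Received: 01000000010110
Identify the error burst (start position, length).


XOR: 00000000001111

Burst at position 10, length 4


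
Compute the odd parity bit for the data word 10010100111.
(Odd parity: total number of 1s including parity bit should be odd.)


Number of 1s in data: 6
Parity bit: 1

1


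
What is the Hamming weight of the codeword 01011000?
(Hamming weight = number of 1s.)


Counting 1s in 01011000

3


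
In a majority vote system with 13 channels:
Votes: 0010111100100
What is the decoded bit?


Ones: 6 out of 13
Threshold: 7

0 (6/13 voted 1)


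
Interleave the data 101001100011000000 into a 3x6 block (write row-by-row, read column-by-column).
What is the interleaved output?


Matrix:
  101001
  100011
  000000
Read columns: 110000100000010110

110000100000010110


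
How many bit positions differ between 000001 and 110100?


XOR: 110101
Count of 1s: 4

4


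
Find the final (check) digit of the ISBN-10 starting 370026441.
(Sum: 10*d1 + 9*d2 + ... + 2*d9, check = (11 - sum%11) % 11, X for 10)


Weighted sum: 165
165 mod 11 = 0

Check digit: 0


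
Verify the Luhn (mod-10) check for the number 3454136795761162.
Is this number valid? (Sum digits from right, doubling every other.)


Luhn sum = 63
63 mod 10 = 3

Invalid (Luhn sum mod 10 = 3)


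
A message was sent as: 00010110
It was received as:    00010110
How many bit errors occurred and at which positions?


XOR: 00000000

0 errors (received matches sent)


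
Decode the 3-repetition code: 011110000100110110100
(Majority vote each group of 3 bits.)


Groups: 011, 110, 000, 100, 110, 110, 100
Majority votes: 1100110

1100110


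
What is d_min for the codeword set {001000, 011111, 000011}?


Comparing all pairs, minimum distance: 3
Can detect 2 errors, correct 1 errors

3


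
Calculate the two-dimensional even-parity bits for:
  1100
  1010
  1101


Row parities: 001
Column parities: 1011

Row P: 001, Col P: 1011, Corner: 1


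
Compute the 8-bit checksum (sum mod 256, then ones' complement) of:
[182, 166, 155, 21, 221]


Sum = 745 mod 256 = 233
Complement = 22

22


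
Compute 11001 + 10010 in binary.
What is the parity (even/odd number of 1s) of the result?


11001 = 25
10010 = 18
Sum = 43 = 101011
1s count = 4

even parity (4 ones in 101011)


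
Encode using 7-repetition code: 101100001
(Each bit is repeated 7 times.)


Each bit -> 7 copies

111111100000001111111111111100000000000000000000000000001111111


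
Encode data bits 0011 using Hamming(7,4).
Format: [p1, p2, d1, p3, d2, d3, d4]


Parity bits: p1=1, p2=0, p3=0

1000011


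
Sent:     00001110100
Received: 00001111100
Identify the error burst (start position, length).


XOR: 00000001000

Burst at position 7, length 1


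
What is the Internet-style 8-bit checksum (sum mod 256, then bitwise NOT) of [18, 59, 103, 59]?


Sum = 239 mod 256 = 239
Complement = 16

16


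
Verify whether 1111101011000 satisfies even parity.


Number of 1s: 8

Yes, parity is correct (8 ones)


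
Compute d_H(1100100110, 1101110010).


XOR: 0001010100
Count of 1s: 3

3


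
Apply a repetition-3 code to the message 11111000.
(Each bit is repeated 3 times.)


Each bit -> 3 copies

111111111111111000000000


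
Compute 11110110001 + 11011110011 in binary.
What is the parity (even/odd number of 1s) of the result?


11110110001 = 1969
11011110011 = 1779
Sum = 3748 = 111010100100
1s count = 6

even parity (6 ones in 111010100100)


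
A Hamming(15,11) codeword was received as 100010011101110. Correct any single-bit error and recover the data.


Syndrome = 0: no error detected

Data: 01001101110 (no errors)


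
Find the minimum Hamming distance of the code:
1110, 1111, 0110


Comparing all pairs, minimum distance: 1
Can detect 0 errors, correct 0 errors

1


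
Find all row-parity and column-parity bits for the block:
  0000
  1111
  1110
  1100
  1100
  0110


Row parities: 001000
Column parities: 0111

Row P: 001000, Col P: 0111, Corner: 1


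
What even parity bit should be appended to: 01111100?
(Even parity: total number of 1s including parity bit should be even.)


Number of 1s in data: 5
Parity bit: 1

1


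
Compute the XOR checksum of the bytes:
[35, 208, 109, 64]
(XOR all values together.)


XOR chain: 35 ^ 208 ^ 109 ^ 64 = 222

222


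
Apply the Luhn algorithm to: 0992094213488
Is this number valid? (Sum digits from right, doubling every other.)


Luhn sum = 65
65 mod 10 = 5

Invalid (Luhn sum mod 10 = 5)


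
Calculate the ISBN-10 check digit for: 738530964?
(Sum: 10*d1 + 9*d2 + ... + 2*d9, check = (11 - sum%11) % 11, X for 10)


Weighted sum: 276
276 mod 11 = 1

Check digit: X


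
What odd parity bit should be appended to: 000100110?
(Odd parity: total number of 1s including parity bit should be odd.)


Number of 1s in data: 3
Parity bit: 0

0


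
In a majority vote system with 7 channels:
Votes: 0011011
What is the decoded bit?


Ones: 4 out of 7
Threshold: 4

1 (4/7 voted 1)


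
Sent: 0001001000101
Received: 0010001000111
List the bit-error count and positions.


XOR: 0011000000010

3 error(s) at position(s): 2, 3, 11


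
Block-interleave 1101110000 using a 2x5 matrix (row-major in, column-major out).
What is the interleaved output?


Matrix:
  11011
  10000
Read columns: 1110001010

1110001010


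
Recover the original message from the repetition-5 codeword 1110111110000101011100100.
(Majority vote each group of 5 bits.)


Groups: 11101, 11110, 00010, 10111, 00100
Majority votes: 11010

11010


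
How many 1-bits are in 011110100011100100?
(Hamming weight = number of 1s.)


Counting 1s in 011110100011100100

9


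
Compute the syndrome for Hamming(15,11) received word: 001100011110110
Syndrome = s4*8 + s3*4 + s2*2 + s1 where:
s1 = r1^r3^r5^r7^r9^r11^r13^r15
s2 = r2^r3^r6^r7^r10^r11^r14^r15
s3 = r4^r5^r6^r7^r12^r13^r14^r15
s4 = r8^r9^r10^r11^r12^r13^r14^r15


s1=0, s2=0, s3=1, s4=0

Syndrome = 4 (error at position 4)


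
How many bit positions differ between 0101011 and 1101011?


XOR: 1000000
Count of 1s: 1

1


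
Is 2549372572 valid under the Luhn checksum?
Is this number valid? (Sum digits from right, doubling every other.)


Luhn sum = 55
55 mod 10 = 5

Invalid (Luhn sum mod 10 = 5)


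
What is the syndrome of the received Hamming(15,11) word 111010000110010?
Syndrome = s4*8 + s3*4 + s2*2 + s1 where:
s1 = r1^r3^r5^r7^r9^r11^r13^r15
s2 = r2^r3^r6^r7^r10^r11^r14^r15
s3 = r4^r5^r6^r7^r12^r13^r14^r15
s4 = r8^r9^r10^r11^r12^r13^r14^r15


s1=0, s2=1, s3=0, s4=1

Syndrome = 10 (error at position 10)


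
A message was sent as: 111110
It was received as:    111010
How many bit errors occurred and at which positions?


XOR: 000100

1 error(s) at position(s): 3


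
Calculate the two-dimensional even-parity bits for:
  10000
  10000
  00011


Row parities: 110
Column parities: 00011

Row P: 110, Col P: 00011, Corner: 0


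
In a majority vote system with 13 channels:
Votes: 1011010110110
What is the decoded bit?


Ones: 8 out of 13
Threshold: 7

1 (8/13 voted 1)


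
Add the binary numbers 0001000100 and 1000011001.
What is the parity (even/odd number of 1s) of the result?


0001000100 = 68
1000011001 = 537
Sum = 605 = 1001011101
1s count = 6

even parity (6 ones in 1001011101)


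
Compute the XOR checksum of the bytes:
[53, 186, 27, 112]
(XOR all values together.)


XOR chain: 53 ^ 186 ^ 27 ^ 112 = 228

228


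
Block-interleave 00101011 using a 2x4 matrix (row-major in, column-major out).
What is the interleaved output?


Matrix:
  0010
  1011
Read columns: 01001101

01001101


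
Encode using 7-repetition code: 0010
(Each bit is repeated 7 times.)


Each bit -> 7 copies

0000000000000011111110000000


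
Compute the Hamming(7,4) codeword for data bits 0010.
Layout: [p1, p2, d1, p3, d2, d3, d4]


Parity bits: p1=0, p2=1, p3=1

0101010


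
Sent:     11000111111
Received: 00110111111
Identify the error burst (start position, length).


XOR: 11110000000

Burst at position 0, length 4


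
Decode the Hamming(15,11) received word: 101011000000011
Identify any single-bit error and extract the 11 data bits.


Syndrome = 0: no error detected

Data: 11100000011 (no errors)
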